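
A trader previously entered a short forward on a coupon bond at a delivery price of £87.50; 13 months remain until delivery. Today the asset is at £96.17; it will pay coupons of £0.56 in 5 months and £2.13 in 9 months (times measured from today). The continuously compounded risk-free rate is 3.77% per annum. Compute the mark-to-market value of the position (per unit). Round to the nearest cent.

-£9.55

PV(remaining coupons) I = 0.56·e^(−0.0377·5/12) + 2.13·e^(−0.0377·9/12) = 2.6219
Current forward F = (S − I)·e^(rT) = (96.17 − 2.6219)·e^(0.0377·13/12) = 93.5481 × 1.041687 = 97.4478
Value (long) = (F − K)·e^(−rT) = (97.4478 − 87.50) × 0.959981 = 9.5497
Short position value = −(long value) = -£9.55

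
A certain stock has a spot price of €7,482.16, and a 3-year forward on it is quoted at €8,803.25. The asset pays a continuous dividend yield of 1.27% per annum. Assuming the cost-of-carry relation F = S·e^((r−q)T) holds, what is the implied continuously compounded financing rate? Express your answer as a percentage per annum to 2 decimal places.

6.69%

From F = S·e^((r−q)T): (r − q) = ln(F/S)/T
ln(8803.25/7482.16) = ln(1.176565) = 0.162599
(r − q) = 0.162599 / (3) = 0.054200
r = ln(F/S)/T + q = 0.054200 + 0.0127 = 0.066900
r = 6.69%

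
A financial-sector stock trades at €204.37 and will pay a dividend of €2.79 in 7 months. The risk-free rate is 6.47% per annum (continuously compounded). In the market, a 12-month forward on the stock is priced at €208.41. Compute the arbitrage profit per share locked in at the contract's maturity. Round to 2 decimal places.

PV(dividends) I = 2.79·e^(−0.0647·7/12) = 2.6867
Fair forward F* = (S − I)·e^(rT) = (204.37 − 2.6867)·e^0.064700 = 201.6833 × 1.066839 = 215.1636
Market €208.41 < fair 215.1636: forward underpriced → reverse cash-and-carry (short the stock, invest proceeds at r, pay the dividends, go long the forward).
Profit at T = |F_mkt − F*| = |208.41 − 215.1636| = €6.75 per share

€6.75 per share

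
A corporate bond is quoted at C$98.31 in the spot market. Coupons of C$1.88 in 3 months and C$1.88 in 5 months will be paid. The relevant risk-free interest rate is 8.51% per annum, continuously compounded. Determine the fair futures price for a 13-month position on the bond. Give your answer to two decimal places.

PV(coupons) I = 1.88·e^(−0.0851·3/12) + 1.88·e^(−0.0851·5/12)
I = 1.8404 + 1.8145 = 3.6549
F = (S − I)·e^(rT) = (98.31 − 3.6549) · e^(0.0851·13/12)
= 94.6551 · e^0.092192 = 94.6551 × 1.096575 = C$103.80

C$103.80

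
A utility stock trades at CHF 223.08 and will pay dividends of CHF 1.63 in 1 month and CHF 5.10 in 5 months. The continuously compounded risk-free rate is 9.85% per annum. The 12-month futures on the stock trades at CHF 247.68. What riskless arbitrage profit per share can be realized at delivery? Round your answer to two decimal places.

CHF 8.69 per share

PV(dividends) I = 1.63·e^(−0.0985·1/12) + 5.10·e^(−0.0985·5/12) = 6.5116
Fair futures F* = (S − I)·e^(rT) = (223.08 − 6.5116)·e^0.098500 = 216.5684 × 1.103514 = 238.9863
Market CHF 247.68 > fair 238.9863: forward overpriced → cash-and-carry (borrow at r, buy the stock and collect the dividends, short the forward).
Profit at T = |F_mkt − F*| = |247.68 − 238.9863| = CHF 8.69 per share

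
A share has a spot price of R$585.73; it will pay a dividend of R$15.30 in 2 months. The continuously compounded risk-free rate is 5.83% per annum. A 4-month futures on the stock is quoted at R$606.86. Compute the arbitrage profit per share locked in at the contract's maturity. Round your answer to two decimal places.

R$25.09 per share

PV(dividends) I = 15.30·e^(−0.0583·2/12) = 15.1521
Fair futures F* = (S − I)·e^(rT) = (585.73 − 15.1521)·e^0.019433 = 570.5779 × 1.019623 = 581.7744
Market R$606.86 > fair 581.7744: forward overpriced → cash-and-carry (borrow at r, buy the stock and collect the dividends, short the forward).
Profit at T = |F_mkt − F*| = |606.86 − 581.7744| = R$25.09 per share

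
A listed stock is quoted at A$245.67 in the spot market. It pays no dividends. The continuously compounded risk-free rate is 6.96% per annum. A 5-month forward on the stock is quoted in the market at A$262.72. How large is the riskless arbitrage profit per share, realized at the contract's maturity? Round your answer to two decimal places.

Fair forward: F* = S·e^(carry·T), with carry = r = 0.0696
F* = 245.67 · e^(0.0696 × 5/12) = 245.67 · e^0.029000 = 245.67 × 1.029425 = A$252.8988
Market A$262.72 > fair A$252.8988: forward overpriced → cash-and-carry (buy spot, short the forward).
At maturity, profit = |F_mkt − F*| = |262.72 − 252.8988| = A$9.82 per share

A$9.82 per share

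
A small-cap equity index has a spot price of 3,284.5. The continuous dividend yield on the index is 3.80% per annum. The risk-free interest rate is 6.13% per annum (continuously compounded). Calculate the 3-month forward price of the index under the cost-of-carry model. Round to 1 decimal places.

3,303.7

F = S·e^((r − q)T) = 3284.5 · e^((0.0613 − 0.0380) × 3/12)
= 3284.5 · e^0.005825 = 3284.5 × 1.005842
F = 3,303.7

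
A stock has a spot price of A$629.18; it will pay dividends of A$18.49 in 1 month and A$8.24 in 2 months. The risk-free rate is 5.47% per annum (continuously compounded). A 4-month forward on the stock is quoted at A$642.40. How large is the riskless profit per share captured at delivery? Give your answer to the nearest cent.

PV(dividends) I = 18.49·e^(−0.0547·1/12) + 8.24·e^(−0.0547·2/12) = 26.5711
Fair forward F* = (S − I)·e^(rT) = (629.18 − 26.5711)·e^0.018233 = 602.6089 × 1.018400 = 613.6969
Market A$642.40 > fair 613.6969: forward overpriced → cash-and-carry (borrow at r, buy the stock and collect the dividends, short the forward).
Profit at T = |F_mkt − F*| = |642.40 − 613.6969| = A$28.70 per share

A$28.70 per share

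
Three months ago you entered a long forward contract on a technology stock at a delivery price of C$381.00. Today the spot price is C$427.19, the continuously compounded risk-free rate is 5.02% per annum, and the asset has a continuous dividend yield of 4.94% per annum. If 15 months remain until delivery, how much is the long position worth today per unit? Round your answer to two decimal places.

Current fair forward for the remaining 15 months: F = S·e^((r − q)·T), (r − q) = 0.0502 − 0.0494 = 0.0008
F = 427.19 · e^(0.0008 × 15/12) = 427.19 × 1.001001 = 427.6176
Value of long forward = (F − K)·e^(−rT) = (427.6176 − 381.00) · e^(−0.0502·15/12)
= 46.6176 × 0.939178 = 43.78

C$43.78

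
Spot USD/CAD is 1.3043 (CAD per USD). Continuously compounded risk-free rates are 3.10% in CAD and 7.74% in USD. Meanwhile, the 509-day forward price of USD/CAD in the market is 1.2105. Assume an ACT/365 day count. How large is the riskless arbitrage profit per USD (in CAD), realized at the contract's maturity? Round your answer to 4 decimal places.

0.0121 per USD (in CAD)

Fair forward: F* = S·e^(carry·T), with carry = (r_CAD − r_USD) = 0.0310 − 0.0774 = -0.0464
F* = 1.3043 · e^(-0.0464 × 509/365) = 1.3043 · e^-0.064706 = 1.3043 × 0.937343 = 1.2226
Market 1.2105 < fair 1.2226: forward underpriced → reverse cash-and-carry (short spot, go long the forward).
At maturity, profit = |F_mkt − F*| = |1.2105 − 1.2226| = 0.0121 per USD (in CAD)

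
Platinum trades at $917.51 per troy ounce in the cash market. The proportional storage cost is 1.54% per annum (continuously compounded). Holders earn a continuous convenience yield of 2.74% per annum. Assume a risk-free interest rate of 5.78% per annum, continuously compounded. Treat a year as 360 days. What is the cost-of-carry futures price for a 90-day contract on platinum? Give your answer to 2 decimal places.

$928.08 per troy ounce

Net carry = r + u − y = 0.0578 + 0.0154 − 0.0274 = 0.0458
F = S·e^((r+u−y)T) = 917.51 · e^(0.0458 × 90/360) = 917.51 · e^0.011450
= 917.51 × 1.011516 = $928.08 per troy ounce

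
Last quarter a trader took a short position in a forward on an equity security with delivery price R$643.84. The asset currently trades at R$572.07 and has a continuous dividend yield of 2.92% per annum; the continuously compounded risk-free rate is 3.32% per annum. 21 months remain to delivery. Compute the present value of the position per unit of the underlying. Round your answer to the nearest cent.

R$63.93

Current fair forward for the remaining 21 months: F = S·e^((r − q)·T), (r − q) = 0.0332 − 0.0292 = 0.0040
F = 572.07 · e^(0.0040 × 21/12) = 572.07 × 1.007025 = 576.0888
Value of long forward = (F − K)·e^(−rT) = (576.0888 − 643.84) · e^(−0.0332·21/12)
= -67.7512 × 0.943556 = -63.93
Short position value = −(long value) = R$63.93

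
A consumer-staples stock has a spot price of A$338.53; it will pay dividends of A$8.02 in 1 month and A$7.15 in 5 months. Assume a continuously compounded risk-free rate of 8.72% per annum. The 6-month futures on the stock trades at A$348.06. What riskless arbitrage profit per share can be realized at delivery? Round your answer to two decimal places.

PV(dividends) I = 8.02·e^(−0.0872·1/12) + 7.15·e^(−0.0872·5/12) = 14.8568
Fair futures F* = (S − I)·e^(rT) = (338.53 − 14.8568)·e^0.043600 = 323.6732 × 1.044564 = 338.0974
Market A$348.06 > fair 338.0974: forward overpriced → cash-and-carry (borrow at r, buy the stock and collect the dividends, short the forward).
Profit at T = |F_mkt − F*| = |348.06 − 338.0974| = A$9.96 per share

A$9.96 per share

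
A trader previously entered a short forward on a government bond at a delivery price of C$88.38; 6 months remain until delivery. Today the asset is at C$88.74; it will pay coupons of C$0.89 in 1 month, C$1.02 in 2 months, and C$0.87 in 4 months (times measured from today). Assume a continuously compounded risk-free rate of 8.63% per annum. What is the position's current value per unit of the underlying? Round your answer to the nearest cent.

PV(remaining coupons) I = 0.89·e^(−0.0863·1/12) + 1.02·e^(−0.0863·2/12) + 0.87·e^(−0.0863·4/12) = 2.7344
Current forward F = (S − I)·e^(rT) = (88.74 − 2.7344)·e^(0.0863·6/12) = 86.0056 × 1.044094 = 89.7979
Value (long) = (F − K)·e^(−rT) = (89.7979 − 88.38) × 0.957768 = 1.3580
Short position value = −(long value) = -C$1.36

-C$1.36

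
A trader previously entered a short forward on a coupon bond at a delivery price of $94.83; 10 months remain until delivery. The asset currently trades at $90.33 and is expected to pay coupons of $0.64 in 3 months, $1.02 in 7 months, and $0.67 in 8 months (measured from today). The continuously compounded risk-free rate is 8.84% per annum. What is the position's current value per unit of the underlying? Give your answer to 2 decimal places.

-$0.01

PV(remaining coupons) I = 0.64·e^(−0.0884·3/12) + 1.02·e^(−0.0884·7/12) + 0.67·e^(−0.0884·8/12) = 2.2264
Current forward F = (S − I)·e^(rT) = (90.33 − 2.2264)·e^(0.0884·10/12) = 88.1036 × 1.076448 = 94.8389
Value (long) = (F − K)·e^(−rT) = (94.8389 − 94.83) × 0.928981 = 0.0083
Short position value = −(long value) = -$0.01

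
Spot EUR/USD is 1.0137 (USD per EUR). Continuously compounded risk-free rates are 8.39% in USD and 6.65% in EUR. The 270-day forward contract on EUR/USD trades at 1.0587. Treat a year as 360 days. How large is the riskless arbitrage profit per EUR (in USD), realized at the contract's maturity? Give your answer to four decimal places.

Fair forward: F* = S·e^(carry·T), with carry = (r_USD − r_EUR) = 0.0839 − 0.0665 = 0.0174
F* = 1.0137 · e^(0.0174 × 270/360) = 1.0137 · e^0.013050 = 1.0137 × 1.013136 = 1.0270
Market 1.0587 > fair 1.0270: forward overpriced → cash-and-carry (buy spot, short the forward).
At maturity, profit = |F_mkt − F*| = |1.0587 − 1.0270| = 0.0317 per EUR (in USD)

0.0317 per EUR (in USD)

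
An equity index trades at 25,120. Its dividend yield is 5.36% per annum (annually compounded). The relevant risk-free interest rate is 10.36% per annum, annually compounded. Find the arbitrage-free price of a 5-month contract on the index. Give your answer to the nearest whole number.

25,610

F = S · (1+r)^T / (1+q)^T
= 25120 × 1.041929 / 1.021994 = 25120 × 1.019506
F = 25,610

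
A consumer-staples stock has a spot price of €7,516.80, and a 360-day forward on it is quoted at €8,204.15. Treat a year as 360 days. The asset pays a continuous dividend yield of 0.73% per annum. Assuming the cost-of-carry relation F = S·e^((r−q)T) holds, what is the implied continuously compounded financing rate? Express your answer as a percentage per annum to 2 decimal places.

From F = S·e^((r−q)T): (r − q) = ln(F/S)/T
ln(8204.15/7516.80) = ln(1.091442) = 0.087500
(r − q) = 0.087500 / (360/360) = 0.087500
r = ln(F/S)/T + q = 0.087500 + 0.0073 = 0.094800
r = 9.48%

9.48%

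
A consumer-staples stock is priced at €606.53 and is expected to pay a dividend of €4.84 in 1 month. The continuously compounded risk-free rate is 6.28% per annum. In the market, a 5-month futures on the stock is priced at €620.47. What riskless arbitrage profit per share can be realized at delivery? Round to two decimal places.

PV(dividends) I = 4.84·e^(−0.0628·1/12) = 4.8147
Fair futures F* = (S − I)·e^(rT) = (606.53 − 4.8147)·e^0.026167 = 601.7153 × 1.026512 = 617.6680
Market €620.47 > fair 617.6680: forward overpriced → cash-and-carry (borrow at r, buy the stock and collect the dividends, short the forward).
Profit at T = |F_mkt − F*| = |620.47 − 617.6680| = €2.80 per share

€2.80 per share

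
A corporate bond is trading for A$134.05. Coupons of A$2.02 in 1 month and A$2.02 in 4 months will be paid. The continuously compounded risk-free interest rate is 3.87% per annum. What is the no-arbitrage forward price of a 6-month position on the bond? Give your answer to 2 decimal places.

A$132.58

PV(coupons) I = 2.02·e^(−0.0387·1/12) + 2.02·e^(−0.0387·4/12)
I = 2.0135 + 1.9941 = 4.0076
F = (S − I)·e^(rT) = (134.05 − 4.0076) · e^(0.0387·6/12)
= 130.0424 · e^0.019350 = 130.0424 × 1.019538 = A$132.58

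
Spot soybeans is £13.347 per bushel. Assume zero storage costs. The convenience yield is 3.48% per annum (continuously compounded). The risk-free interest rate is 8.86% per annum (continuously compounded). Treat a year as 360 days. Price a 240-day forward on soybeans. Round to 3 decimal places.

Net carry = r + u − y = 0.0886 + 0.0000 − 0.0348 = 0.0538
F = S·e^((r+u−y)T) = 13.347 · e^(0.0538 × 240/360) = 13.347 · e^0.035867
= 13.347 × 1.036518 = £13.834 per bushel

£13.834 per bushel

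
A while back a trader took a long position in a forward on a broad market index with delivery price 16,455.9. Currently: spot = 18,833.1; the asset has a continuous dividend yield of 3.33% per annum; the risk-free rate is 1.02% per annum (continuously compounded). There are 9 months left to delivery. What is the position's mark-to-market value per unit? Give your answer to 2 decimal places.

2038.08

Current fair forward for the remaining 9 months: F = S·e^((r − q)·T), (r − q) = 0.0102 − 0.0333 = -0.0231
F = 18833.1 · e^(-0.0231 × 9/12) = 18833.1 × 0.98282421 = 18509.6266
Value of long forward = (F − K)·e^(−rT) = (18509.6266 − 16455.9) · e^(−0.0102·9/12)
= 2053.7266 × 0.99237919 = 2038.08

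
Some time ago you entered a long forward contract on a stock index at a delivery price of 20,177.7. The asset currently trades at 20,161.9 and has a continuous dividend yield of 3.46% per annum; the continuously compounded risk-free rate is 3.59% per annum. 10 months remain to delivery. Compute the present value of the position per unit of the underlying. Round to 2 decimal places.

Current fair forward for the remaining 10 months: F = S·e^((r − q)·T), (r − q) = 0.0359 − 0.0346 = 0.0013
F = 20161.9 · e^(0.0013 × 10/12) = 20161.9 × 1.00108392 = 20183.7539
Value of long forward = (F − K)·e^(−rT) = (20183.7539 − 20177.7) · e^(−0.0359·10/12)
= 6.0539 × 0.97052641 = 5.88

5.88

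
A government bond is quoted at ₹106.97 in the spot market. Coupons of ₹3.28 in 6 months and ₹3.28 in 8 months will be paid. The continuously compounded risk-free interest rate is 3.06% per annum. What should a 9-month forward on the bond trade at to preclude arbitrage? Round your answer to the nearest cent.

PV(coupons) I = 3.28·e^(−0.0306·6/12) + 3.28·e^(−0.0306·8/12)
I = 3.2302 + 3.2138 = 6.4440
F = (S − I)·e^(rT) = (106.97 − 6.4440) · e^(0.0306·9/12)
= 100.5260 · e^0.022950 = 100.5260 × 1.023215 = ₹102.86

₹102.86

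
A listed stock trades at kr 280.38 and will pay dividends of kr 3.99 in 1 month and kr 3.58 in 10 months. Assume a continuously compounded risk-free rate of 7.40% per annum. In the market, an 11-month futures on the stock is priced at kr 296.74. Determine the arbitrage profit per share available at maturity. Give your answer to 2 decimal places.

PV(dividends) I = 3.99·e^(−0.0740·1/12) + 3.58·e^(−0.0740·10/12) = 7.3314
Fair futures F* = (S − I)·e^(rT) = (280.38 − 7.3314)·e^0.067833 = 273.0486 × 1.070187 = 292.2131
Market kr 296.74 > fair 292.2131: forward overpriced → cash-and-carry (borrow at r, buy the stock and collect the dividends, short the forward).
Profit at T = |F_mkt − F*| = |296.74 − 292.2131| = kr 4.53 per share

kr 4.53 per share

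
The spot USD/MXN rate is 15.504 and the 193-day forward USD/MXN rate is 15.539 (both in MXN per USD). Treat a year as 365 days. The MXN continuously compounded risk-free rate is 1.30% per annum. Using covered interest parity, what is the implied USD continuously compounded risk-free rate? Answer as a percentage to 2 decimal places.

F = S·e^((r_MXN − r_USD)T) ⇒ r_USD = r_MXN − ln(F/S)/T
ln(15.539/15.504) = 0.002255; /(193/365) = 0.004265
r_USD = 0.0130 − 0.004265 = 0.008735
r_USD = 0.87%

0.87%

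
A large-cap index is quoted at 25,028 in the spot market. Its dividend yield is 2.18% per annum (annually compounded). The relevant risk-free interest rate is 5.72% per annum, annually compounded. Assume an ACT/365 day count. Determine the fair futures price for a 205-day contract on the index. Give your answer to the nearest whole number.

F = S · (1+r)^T / (1+q)^T
= 25028 × 1.031734 / 1.012186 = 25028 × 1.019313
F = 25,511

25,511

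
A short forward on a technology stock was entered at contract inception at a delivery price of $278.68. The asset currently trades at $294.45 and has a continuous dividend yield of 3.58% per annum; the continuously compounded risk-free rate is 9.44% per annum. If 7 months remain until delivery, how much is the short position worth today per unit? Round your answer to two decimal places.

-$24.62

Current fair forward for the remaining 7 months: F = S·e^((r − q)·T), (r − q) = 0.0944 − 0.0358 = 0.0586
F = 294.45 · e^(0.0586 × 7/12) = 294.45 × 1.034774 = 304.6892
Value of long forward = (F − K)·e^(−rT) = (304.6892 − 278.68) · e^(−0.0944·7/12)
= 26.0092 × 0.946422 = 24.62
Short position value = −(long value) = -$24.62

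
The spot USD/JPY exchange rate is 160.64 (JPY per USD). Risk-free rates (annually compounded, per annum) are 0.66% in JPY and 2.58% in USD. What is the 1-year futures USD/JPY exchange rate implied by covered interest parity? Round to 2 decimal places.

157.63

By covered interest parity, F = S · (1+r_JPY)^T / (1+r_USD)^T
= 160.64 × 1.006600 / 1.025800 = 160.64 × 0.981283
F = 157.63 JPY per USD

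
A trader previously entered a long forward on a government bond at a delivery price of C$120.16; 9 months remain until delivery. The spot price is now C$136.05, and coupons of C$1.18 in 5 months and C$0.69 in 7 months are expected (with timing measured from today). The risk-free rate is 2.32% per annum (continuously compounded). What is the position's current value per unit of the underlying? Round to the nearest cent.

PV(remaining coupons) I = 1.18·e^(−0.0232·5/12) + 0.69·e^(−0.0232·7/12) = 1.8494
Current forward F = (S − I)·e^(rT) = (136.05 − 1.8494)·e^(0.0232·9/12) = 134.2006 × 1.017552 = 136.5561
Value (long) = (F − K)·e^(−rT) = (136.5561 − 120.16) × 0.982751 = 16.1133
Value = C$16.11

C$16.11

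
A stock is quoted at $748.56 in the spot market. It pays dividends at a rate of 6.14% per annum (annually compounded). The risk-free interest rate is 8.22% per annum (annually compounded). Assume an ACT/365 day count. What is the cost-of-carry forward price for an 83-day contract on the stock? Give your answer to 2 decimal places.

$751.87

F = S · (1+r)^T / (1+q)^T
= 748.56 × 1.018126 / 1.013643 = 748.56 × 1.004423
F = $751.87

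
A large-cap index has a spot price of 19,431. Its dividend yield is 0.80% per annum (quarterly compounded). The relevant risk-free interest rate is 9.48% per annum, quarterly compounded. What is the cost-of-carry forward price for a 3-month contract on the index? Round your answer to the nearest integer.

F = S · (1+r/4)^(4T) / (1+q/4)^(4T)
= 19431 × 1.023700 / 1.002000 = 19431 × 1.021657
F = 19,852

19,852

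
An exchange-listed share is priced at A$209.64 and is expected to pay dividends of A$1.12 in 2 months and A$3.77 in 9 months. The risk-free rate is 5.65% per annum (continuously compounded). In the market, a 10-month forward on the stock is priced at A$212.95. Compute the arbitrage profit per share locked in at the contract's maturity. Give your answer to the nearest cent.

A$1.85 per share

PV(dividends) I = 1.12·e^(−0.0565·2/12) + 3.77·e^(−0.0565·9/12) = 4.7231
Fair forward F* = (S − I)·e^(rT) = (209.64 − 4.7231)·e^0.047083 = 204.9169 × 1.048209 = 214.7957
Market A$212.95 < fair 214.7957: forward underpriced → reverse cash-and-carry (short the stock, invest proceeds at r, pay the dividends, go long the forward).
Profit at T = |F_mkt − F*| = |212.95 − 214.7957| = A$1.85 per share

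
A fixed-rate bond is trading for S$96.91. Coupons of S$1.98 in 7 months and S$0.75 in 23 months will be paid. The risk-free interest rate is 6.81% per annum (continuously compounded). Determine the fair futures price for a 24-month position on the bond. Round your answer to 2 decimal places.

S$108.12

PV(coupons) I = 1.98·e^(−0.0681·7/12) + 0.75·e^(−0.0681·23/12)
I = 1.9029 + 0.6582 = 2.5611
F = (S − I)·e^(rT) = (96.91 − 2.5611) · e^(0.0681·24/12)
= 94.3489 · e^0.136200 = 94.3489 × 1.145911 = S$108.12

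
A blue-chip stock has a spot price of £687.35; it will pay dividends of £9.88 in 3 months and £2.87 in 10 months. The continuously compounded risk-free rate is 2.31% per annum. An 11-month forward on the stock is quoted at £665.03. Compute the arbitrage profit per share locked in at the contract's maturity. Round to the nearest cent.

£24.12 per share

PV(dividends) I = 9.88·e^(−0.0231·3/12) + 2.87·e^(−0.0231·10/12) = 12.6384
Fair forward F* = (S − I)·e^(rT) = (687.35 − 12.6384)·e^0.021175 = 674.7116 × 1.021401 = 689.1511
Market £665.03 < fair 689.1511: forward underpriced → reverse cash-and-carry (short the stock, invest proceeds at r, pay the dividends, go long the forward).
Profit at T = |F_mkt − F*| = |665.03 − 689.1511| = £24.12 per share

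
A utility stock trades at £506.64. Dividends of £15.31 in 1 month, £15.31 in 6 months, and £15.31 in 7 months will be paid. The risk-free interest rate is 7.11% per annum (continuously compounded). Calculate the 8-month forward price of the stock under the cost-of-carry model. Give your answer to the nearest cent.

£484.38

PV(dividends) I = 15.31·e^(−0.0711·1/12) + 15.31·e^(−0.0711·6/12) + 15.31·e^(−0.0711·7/12)
I = 15.2196 + 14.7753 + 14.6880 = 44.6829
F = (S − I)·e^(rT) = (506.64 − 44.6829) · e^(0.0711·8/12)
= 461.9571 · e^0.047400 = 461.9571 × 1.048541 = £484.38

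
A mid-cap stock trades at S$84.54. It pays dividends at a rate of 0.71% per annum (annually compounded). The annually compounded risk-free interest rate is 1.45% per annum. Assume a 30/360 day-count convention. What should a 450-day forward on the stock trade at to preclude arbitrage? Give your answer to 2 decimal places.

F = S · (1+r)^T / (1+q)^T
= 84.54 × 1.018158 / 1.008883 = 84.54 × 1.009193
F = S$85.32

S$85.32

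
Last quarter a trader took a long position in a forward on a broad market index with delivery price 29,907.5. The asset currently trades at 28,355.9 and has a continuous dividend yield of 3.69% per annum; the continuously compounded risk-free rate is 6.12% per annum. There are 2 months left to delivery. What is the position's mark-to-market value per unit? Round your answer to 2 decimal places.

-1421.95

Current fair forward for the remaining 2 months: F = S·e^((r − q)·T), (r − q) = 0.0612 − 0.0369 = 0.0243
F = 28355.9 · e^(0.0243 × 2/12) = 28355.9 × 1.00405821 = 28470.9742
Value of long forward = (F − K)·e^(−rT) = (28470.9742 − 29907.5) · e^(−0.0612·2/12)
= -1436.5258 × 0.98985184 = -1421.95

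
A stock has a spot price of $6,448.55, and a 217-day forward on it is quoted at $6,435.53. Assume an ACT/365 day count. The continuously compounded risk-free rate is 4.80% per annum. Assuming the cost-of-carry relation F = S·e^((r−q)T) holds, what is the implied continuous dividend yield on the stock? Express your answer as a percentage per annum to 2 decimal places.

5.14%

From F = S·e^((r−q)T): (r − q) = ln(F/S)/T
ln(6435.53/6448.55) = ln(0.997981) = -0.002021
(r − q) = -0.002021 / (217/365) = -0.003399
q = r − ln(F/S)/T = 0.0480 + 0.003399 = 0.051399
q = 5.14%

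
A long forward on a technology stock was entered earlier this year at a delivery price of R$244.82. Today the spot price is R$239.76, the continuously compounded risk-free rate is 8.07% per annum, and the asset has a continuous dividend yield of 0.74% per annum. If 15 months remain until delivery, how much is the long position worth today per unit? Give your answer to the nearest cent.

Current fair forward for the remaining 15 months: F = S·e^((r − q)·T), (r − q) = 0.0807 − 0.0074 = 0.0733
F = 239.76 · e^(0.0733 × 15/12) = 239.76 × 1.095954 = 262.7659
Value of long forward = (F − K)·e^(−rT) = (262.7659 − 244.82) · e^(−0.0807·15/12)
= 17.9459 × 0.904046 = 16.22

R$16.22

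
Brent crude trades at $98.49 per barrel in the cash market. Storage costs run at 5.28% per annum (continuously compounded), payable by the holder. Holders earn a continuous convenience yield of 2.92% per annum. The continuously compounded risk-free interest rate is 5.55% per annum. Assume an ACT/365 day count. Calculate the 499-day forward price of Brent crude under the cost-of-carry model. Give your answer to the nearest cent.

$109.74 per barrel

Net carry = r + u − y = 0.0555 + 0.0528 − 0.0292 = 0.0791
F = S·e^((r+u−y)T) = 98.49 · e^(0.0791 × 499/365) = 98.49 · e^0.108139
= 98.49 × 1.114203 = $109.74 per barrel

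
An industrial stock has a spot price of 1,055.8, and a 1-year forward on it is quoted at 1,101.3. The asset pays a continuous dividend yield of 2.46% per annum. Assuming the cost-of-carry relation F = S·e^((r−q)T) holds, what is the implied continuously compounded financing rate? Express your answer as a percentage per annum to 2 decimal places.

From F = S·e^((r−q)T): (r − q) = ln(F/S)/T
ln(1101.3/1055.8) = ln(1.043095) = 0.042192
(r − q) = 0.042192 / (1) = 0.042192
r = ln(F/S)/T + q = 0.042192 + 0.0246 = 0.066792
r = 6.68%

6.68%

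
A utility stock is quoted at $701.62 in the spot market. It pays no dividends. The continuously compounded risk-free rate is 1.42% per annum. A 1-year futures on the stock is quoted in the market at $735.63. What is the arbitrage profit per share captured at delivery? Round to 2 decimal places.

Fair futures: F* = S·e^(carry·T), with carry = r = 0.0142
F* = 701.62 · e^(0.0142 × 1) = 701.62 · e^0.014200 = 701.62 × 1.014301 = $711.6539
Market $735.63 > fair $711.6539: forward overpriced → cash-and-carry (buy spot, short the forward).
At maturity, profit = |F_mkt − F*| = |735.63 − 711.6539| = $23.98 per share

$23.98 per share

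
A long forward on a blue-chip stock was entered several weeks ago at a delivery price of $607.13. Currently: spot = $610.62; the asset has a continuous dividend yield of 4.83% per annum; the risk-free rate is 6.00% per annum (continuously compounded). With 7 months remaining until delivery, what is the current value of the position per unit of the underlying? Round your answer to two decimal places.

Current fair forward for the remaining 7 months: F = S·e^((r − q)·T), (r − q) = 0.0600 − 0.0483 = 0.0117
F = 610.62 · e^(0.0117 × 7/12) = 610.62 × 1.006848 = 614.8015
Value of long forward = (F − K)·e^(−rT) = (614.8015 − 607.13) · e^(−0.0600·7/12)
= 7.6715 × 0.965605 = 7.41

$7.41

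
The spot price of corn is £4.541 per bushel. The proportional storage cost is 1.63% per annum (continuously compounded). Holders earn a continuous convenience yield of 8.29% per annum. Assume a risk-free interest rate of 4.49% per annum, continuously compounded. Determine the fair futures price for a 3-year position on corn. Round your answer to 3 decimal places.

£4.255 per bushel

Net carry = r + u − y = 0.0449 + 0.0163 − 0.0829 = -0.0217
F = S·e^((r+u−y)T) = 4.541 · e^(-0.0217 × 3) = 4.541 · e^-0.065100
= 4.541 × 0.936974 = £4.255 per bushel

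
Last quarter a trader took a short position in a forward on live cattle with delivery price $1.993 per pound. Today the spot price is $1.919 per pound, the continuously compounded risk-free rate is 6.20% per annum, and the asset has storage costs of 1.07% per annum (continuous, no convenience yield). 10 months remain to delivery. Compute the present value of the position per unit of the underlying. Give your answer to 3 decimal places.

-$0.044 per pound

Current fair forward for the remaining 10 months: F = S·e^((r + u)·T), (r + u) = 0.0620 + 0.0107 = 0.0727
F = 1.919 · e^(0.0727 × 10/12) = 1.919 × 1.062456 = 2.0389
Value of long forward = (F − K)·e^(−rT) = (2.0389 − 1.993) · e^(−0.0620·10/12)
= 0.0459 × 0.949645 = 0.044
Short position value = −(long value) = -$0.044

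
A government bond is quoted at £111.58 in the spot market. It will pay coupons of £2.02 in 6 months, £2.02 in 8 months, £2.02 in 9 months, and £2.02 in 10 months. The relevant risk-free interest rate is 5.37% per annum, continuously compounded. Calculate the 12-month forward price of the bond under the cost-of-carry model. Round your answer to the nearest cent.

PV(coupons) I = 2.02·e^(−0.0537·6/12) + 2.02·e^(−0.0537·8/12) + 2.02·e^(−0.0537·9/12) + 2.02·e^(−0.0537·10/12)
I = 1.9665 + 1.9490 + 1.9403 + 1.9316 = 7.7874
F = (S − I)·e^(rT) = (111.58 − 7.7874) · e^(0.0537·12/12)
= 103.7926 · e^0.053700 = 103.7926 × 1.055168 = £109.52

£109.52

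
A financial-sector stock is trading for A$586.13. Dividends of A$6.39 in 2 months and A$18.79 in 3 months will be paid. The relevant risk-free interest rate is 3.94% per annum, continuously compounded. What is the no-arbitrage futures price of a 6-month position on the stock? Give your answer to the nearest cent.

A$572.34

PV(dividends) I = 6.39·e^(−0.0394·2/12) + 18.79·e^(−0.0394·3/12)
I = 6.3482 + 18.6058 = 24.9540
F = (S − I)·e^(rT) = (586.13 − 24.9540) · e^(0.0394·6/12)
= 561.1760 · e^0.019700 = 561.1760 × 1.019895 = A$572.34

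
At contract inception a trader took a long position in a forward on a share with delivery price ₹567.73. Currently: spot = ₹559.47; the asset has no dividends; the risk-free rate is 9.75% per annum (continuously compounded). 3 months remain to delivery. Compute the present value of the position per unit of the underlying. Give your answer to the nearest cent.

₹5.41

Current fair forward for the remaining 3 months: F = S·e^(r·T), r = 0.0975
F = 559.47 · e^(0.0975 × 3/12) = 559.47 × 1.024674 = 573.2744
Value of long forward = (F − K)·e^(−rT) = (573.2744 − 567.73) · e^(−0.0975·3/12)
= 5.5444 × 0.975920 = 5.41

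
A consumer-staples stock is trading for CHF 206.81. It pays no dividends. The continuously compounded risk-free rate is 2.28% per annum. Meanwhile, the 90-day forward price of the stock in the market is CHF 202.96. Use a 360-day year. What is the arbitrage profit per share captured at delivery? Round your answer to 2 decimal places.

Fair forward: F* = S·e^(carry·T), with carry = r = 0.0228
F* = 206.81 · e^(0.0228 × 90/360) = 206.81 · e^0.005700 = 206.81 × 1.005716 = CHF 207.9921
Market CHF 202.96 < fair CHF 207.9921: forward underpriced → reverse cash-and-carry (short spot, go long the forward).
At maturity, profit = |F_mkt − F*| = |202.96 − 207.9921| = CHF 5.03 per share

CHF 5.03 per share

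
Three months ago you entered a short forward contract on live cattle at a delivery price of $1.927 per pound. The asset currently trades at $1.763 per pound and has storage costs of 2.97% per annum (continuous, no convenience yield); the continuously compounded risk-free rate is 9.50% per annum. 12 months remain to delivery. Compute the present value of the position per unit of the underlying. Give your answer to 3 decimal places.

-$0.064 per pound

Current fair forward for the remaining 12 months: F = S·e^((r + u)·T), (r + u) = 0.0950 + 0.0297 = 0.1247
F = 1.763 · e^(0.1247 × 12/12) = 1.763 × 1.132809 = 1.9971
Value of long forward = (F − K)·e^(−rT) = (1.9971 − 1.927) · e^(−0.0950·12/12)
= 0.0701 × 0.909373 = 0.064
Short position value = −(long value) = -$0.064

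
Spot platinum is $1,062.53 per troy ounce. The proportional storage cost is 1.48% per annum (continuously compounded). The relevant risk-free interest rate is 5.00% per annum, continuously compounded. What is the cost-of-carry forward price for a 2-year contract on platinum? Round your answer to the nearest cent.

$1,209.56 per troy ounce

Net carry = r + u − y = 0.0500 + 0.0148 − 0.0000 = 0.0648
F = S·e^((r+u−y)T) = 1062.53 · e^(0.0648 × 2) = 1062.53 · e^0.12960000
= 1062.53 × 1.13837294 = $1,209.56 per troy ounce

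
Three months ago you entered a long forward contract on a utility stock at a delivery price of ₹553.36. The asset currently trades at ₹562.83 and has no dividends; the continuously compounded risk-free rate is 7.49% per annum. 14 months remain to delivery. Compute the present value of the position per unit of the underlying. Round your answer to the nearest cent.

Current fair forward for the remaining 14 months: F = S·e^(r·T), r = 0.0749
F = 562.83 · e^(0.0749 × 14/12) = 562.83 × 1.091315 = 614.2248
Value of long forward = (F − K)·e^(−rT) = (614.2248 − 553.36) · e^(−0.0749·14/12)
= 60.8648 × 0.916326 = 55.77

₹55.77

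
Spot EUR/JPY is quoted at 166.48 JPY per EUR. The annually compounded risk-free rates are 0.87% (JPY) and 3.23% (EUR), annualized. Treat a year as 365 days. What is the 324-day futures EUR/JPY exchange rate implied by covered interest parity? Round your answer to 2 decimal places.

163.10

By covered interest parity, F = S · (1+r_JPY)^T / (1+r_EUR)^T
= 166.48 × 1.007719 / 1.028620 = 166.48 × 0.979681
F = 163.10 JPY per EUR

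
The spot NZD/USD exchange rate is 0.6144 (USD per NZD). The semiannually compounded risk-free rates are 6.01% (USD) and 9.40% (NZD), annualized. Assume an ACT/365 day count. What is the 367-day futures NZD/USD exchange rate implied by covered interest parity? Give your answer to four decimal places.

0.5946

By covered interest parity, F = S · (1+r_USD/2)^(2T) / (1+r_NZD/2)^(2T)
= 0.6144 × 1.061347 / 1.096761 = 0.6144 × 0.967710
F = 0.5946 USD per NZD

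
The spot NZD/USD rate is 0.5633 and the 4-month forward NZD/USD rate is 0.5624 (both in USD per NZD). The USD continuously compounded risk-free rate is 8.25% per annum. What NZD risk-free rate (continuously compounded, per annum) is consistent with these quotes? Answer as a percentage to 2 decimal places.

8.73%

F = S·e^((r_USD − r_NZD)T) ⇒ r_NZD = r_USD − ln(F/S)/T
ln(0.5624/0.5633) = -0.001599; /(4/12) = -0.004797
r_NZD = 0.0825 + 0.004797 = 0.087297
r_NZD = 8.73%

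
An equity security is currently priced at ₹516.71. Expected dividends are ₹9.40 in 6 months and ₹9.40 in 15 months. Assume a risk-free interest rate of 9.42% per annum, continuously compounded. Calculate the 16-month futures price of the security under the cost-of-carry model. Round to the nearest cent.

PV(dividends) I = 9.40·e^(−0.0942·6/12) + 9.40·e^(−0.0942·15/12)
I = 8.9675 + 8.3558 = 17.3233
F = (S − I)·e^(rT) = (516.71 − 17.3233) · e^(0.0942·16/12)
= 499.3867 · e^0.125600 = 499.3867 × 1.133829 = ₹566.22

₹566.22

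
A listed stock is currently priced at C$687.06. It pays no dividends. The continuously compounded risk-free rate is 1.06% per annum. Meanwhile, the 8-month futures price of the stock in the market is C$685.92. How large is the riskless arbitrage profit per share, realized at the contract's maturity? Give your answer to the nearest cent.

C$6.01 per share

Fair futures: F* = S·e^(carry·T), with carry = r = 0.0106
F* = 687.06 · e^(0.0106 × 8/12) = 687.06 · e^0.007067 = 687.06 × 1.007092 = C$691.9326
Market C$685.92 < fair C$691.9326: forward underpriced → reverse cash-and-carry (short spot, go long the forward).
At maturity, profit = |F_mkt − F*| = |685.92 − 691.9326| = C$6.01 per share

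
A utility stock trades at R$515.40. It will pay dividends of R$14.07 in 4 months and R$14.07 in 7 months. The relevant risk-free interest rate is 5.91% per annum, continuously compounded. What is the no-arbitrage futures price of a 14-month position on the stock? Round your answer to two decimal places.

R$522.85

PV(dividends) I = 14.07·e^(−0.0591·4/12) + 14.07·e^(−0.0591·7/12)
I = 13.7955 + 13.5932 = 27.3887
F = (S − I)·e^(rT) = (515.40 − 27.3887) · e^(0.0591·14/12)
= 488.0113 · e^0.068950 = 488.0113 × 1.071383 = R$522.85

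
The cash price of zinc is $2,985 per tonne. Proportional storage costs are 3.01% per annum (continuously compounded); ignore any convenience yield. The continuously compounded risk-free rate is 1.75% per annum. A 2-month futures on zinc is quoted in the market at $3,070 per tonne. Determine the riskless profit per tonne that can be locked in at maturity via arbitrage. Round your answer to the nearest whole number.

Fair futures: F* = S·e^(carry·T), with carry = (r + u) = 0.0175 + 0.0301 = 0.0476
F* = 2985 · e^(0.0476 × 2/12) = 2985 · e^0.007933 = 2985 × 1.007965 = $3008.7755
Market $3070 > fair $3008.7755: forward overpriced → cash-and-carry (buy spot, short the forward).
At maturity, profit = |F_mkt − F*| = |3070 − 3008.7755| = $61 per tonne

$61 per tonne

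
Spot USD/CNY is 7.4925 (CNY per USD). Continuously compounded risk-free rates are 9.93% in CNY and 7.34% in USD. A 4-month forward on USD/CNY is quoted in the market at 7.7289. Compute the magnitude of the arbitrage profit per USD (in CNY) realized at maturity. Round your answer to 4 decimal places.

Fair forward: F* = S·e^(carry·T), with carry = (r_CNY − r_USD) = 0.0993 − 0.0734 = 0.0259
F* = 7.4925 · e^(0.0259 × 4/12) = 7.4925 · e^0.008633 = 7.4925 × 1.008670 = 7.5575
Market 7.7289 > fair 7.5575: forward overpriced → cash-and-carry (buy spot, short the forward).
At maturity, profit = |F_mkt − F*| = |7.7289 − 7.5575| = 0.1714 per USD (in CNY)

0.1714 per USD (in CNY)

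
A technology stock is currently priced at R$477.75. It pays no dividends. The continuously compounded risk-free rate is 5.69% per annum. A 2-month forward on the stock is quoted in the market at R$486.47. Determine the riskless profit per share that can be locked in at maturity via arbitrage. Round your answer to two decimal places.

Fair forward: F* = S·e^(carry·T), with carry = r = 0.0569
F* = 477.75 · e^(0.0569 × 2/12) = 477.75 · e^0.009483 = 477.75 × 1.009528 = R$482.3020
Market R$486.47 > fair R$482.3020: forward overpriced → cash-and-carry (buy spot, short the forward).
At maturity, profit = |F_mkt − F*| = |486.47 − 482.3020| = R$4.17 per share

R$4.17 per share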